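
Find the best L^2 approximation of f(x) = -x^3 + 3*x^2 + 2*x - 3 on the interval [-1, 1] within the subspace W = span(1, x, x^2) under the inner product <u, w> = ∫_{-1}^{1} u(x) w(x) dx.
g(x) = 3*x^2 + 7*x/5 - 3

The best approximation g ∈ W is the orthogonal projection of f onto W. Writing g = a_0 + a_1 x + a_2 x^2, the coefficients solve the normal equations G · a = b where
  G_{ij} = <φ_i, φ_j> and b_i = <f, φ_i>, with φ_0 = 1, φ_1 = x, φ_2 = x^2.
G =
  [2, 0, 2/3]
  [0, 2/3, 0]
  [2/3, 0, 2/5],
b = (-4, 14/15, -4/5).
Solving gives a_0 = -3, a_1 = 7/5, a_2 = 3, so
  g(x) = 3*x^2 + 7*x/5 - 3.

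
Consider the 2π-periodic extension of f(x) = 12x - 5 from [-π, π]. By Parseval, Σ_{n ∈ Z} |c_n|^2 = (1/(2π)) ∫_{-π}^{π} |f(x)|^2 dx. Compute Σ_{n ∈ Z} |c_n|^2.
Σ |c_n|^2 = 48π^2 + 25

Expand and integrate term by term over [-π, π]:
  ∫ (12x)^2 dx = 144·(2π^3/3); ∫ 2·12·(-5)·x dx = 0 (odd integrand); ∫ (-5)^2 dx = 25·2π.
So (1/(2π)) ∫_{-π}^{π} (12x - 5)^2 dx = 144π^2/3 + 25 = 48π^2 + 25.
Parseval ⇒ Σ |c_n|^2 = 48π^2 + 25.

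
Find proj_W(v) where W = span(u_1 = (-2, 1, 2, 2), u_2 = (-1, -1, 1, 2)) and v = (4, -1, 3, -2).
proj_W(v) = (15/14, -3/7, -15/14, -8/7)

Set up U = [u_1 | ... | u_2] ∈ R^(4×2). The projector onto W = col(U) is P = U (U^T U)^(-1) U^T.
Compute U^T U =
  [13, 7]
  [7, 7],
and U^T v = (-7, -4).
Solve U^T U · c = U^T v for the coefficients: c = (-1/2, -1/14). The projection is proj_W(v) = U c.
Check: (v - proj_W(v)) · u_1 = 0  (should be 0).
Check: (v - proj_W(v)) · u_2 = 0  (should be 0).
Result: proj_W(v) = (15/14, -3/7, -15/14, -8/7).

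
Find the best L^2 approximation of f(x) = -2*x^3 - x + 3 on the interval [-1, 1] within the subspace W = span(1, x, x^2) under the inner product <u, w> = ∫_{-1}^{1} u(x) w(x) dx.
g(x) = 3 - 11*x/5

The best approximation g ∈ W is the orthogonal projection of f onto W. Writing g = a_0 + a_1 x + a_2 x^2, the coefficients solve the normal equations G · a = b where
  G_{ij} = <φ_i, φ_j> and b_i = <f, φ_i>, with φ_0 = 1, φ_1 = x, φ_2 = x^2.
G =
  [2, 0, 2/3]
  [0, 2/3, 0]
  [2/3, 0, 2/5],
b = (6, -22/15, 2).
Solving gives a_0 = 3, a_1 = -11/5, a_2 = 0, so
  g(x) = 3 - 11*x/5.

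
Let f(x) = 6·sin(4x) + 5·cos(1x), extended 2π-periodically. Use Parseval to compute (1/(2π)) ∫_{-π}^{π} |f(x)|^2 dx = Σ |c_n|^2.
Σ |c_n|^2 = 61/2

Expand |f|^2 and use orthogonality of {sin(nx), cos(mx)} on [-π, π]:
  ∫_{-π}^{π} sin(nx)^2 dx = π, ∫ cos(mx)^2 dx = π, and cross terms integrate to 0.
So ∫_{-π}^{π} f(x)^2 dx = 6^2 · π + 5^2 · π = (36 + 25)π.
Divide by 2π: (36 + 25)/2 = 61/2.
By Parseval, this equals Σ |c_n|^2.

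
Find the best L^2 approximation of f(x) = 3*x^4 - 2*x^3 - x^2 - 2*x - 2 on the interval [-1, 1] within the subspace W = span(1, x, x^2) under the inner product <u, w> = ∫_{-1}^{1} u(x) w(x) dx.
g(x) = 11*x^2/7 - 16*x/5 - 79/35

The best approximation g ∈ W is the orthogonal projection of f onto W. Writing g = a_0 + a_1 x + a_2 x^2, the coefficients solve the normal equations G · a = b where
  G_{ij} = <φ_i, φ_j> and b_i = <f, φ_i>, with φ_0 = 1, φ_1 = x, φ_2 = x^2.
G =
  [2, 0, 2/3]
  [0, 2/3, 0]
  [2/3, 0, 2/5],
b = (-52/15, -32/15, -92/105).
Solving gives a_0 = -79/35, a_1 = -16/5, a_2 = 11/7, so
  g(x) = 11*x^2/7 - 16*x/5 - 79/35.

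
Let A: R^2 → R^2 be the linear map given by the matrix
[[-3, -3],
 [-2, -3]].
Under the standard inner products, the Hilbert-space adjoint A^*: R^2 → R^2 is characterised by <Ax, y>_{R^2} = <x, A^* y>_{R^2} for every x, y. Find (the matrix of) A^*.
A^* = A^T =
[[-3, -2],
 [-3, -3]]

For real matrices with standard dot products, the defining identity <Ax, y> = <x, A^* y> gives (Ax)^T y = x^T (A^*) y, i.e. x^T A^T y = x^T (A^*) y. Since this holds for all x, y, we must have A^* = A^T. Therefore
A^* =
[[-3, -2],
 [-3, -3]].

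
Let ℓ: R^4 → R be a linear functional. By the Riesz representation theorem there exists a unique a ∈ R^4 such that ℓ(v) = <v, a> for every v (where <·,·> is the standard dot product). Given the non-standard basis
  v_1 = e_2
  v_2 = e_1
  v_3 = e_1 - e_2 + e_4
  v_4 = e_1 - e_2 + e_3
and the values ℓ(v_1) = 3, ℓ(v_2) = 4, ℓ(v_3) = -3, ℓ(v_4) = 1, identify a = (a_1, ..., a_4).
a = (4, 3, 0, -4)

Write a = (a_1, ..., a_4) in the standard basis. For each basis vector v_i, ℓ(v_i) = <v_i, a> is a linear equation in the a_j's. Collect the n equations into a matrix system V a = ℓ, where row i of V is v_i (expressed in the standard basis). Since V is invertible (lower-triangular with 1s on the diagonal, up to permutation), solve by back-substitution:
  V =
[[0, 1, 0, 0],
 [1, 0, 0, 0],
 [1, -1, 0, 1],
 [1, -1, 1, 0]]
  V a = (3, 4, -3, 1)
Solving gives a = (4, 3, 0, -4).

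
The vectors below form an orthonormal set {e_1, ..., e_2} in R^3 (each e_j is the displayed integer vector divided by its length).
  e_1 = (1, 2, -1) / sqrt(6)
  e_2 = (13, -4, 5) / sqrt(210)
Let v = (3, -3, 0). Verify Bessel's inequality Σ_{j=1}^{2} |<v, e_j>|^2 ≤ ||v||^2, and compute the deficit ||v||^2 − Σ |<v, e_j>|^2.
Σ |<v, e_j>|^2 = 486/35; ||v||^2 = 18; deficit = 144/35

Write each e_j = u_j / sqrt(<u_j, u_j>) where u_j is the displayed integer vector. Then <v, e_j> = <v, u_j> / sqrt(<u_j, u_j>), so |<v, e_j>|^2 = <v, u_j>^2 / <u_j, u_j>.
Coefficients: <v, e_1> = -3/sqrt(6), <v, e_2> = 51/sqrt(210).
Square and sum: Σ |<v, e_j>|^2 = 486/35.
Compute ||v||^2 = v·v = 18.
Deficit = 18 − 486/35 = 144/35 ≥ 0, confirming Bessel's inequality. (The deficit equals ||v − Σ <v,e_j> e_j||^2, the squared distance from v to span{e_j}.)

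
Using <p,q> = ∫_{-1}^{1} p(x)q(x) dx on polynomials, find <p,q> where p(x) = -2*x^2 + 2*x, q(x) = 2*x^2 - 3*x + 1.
<p,q> = -104/15

Expand the product: p(x)·q(x) = -4*x^4 + 10*x^3 - 8*x^2 + 2*x.
∫_{-1}^{1} of each monomial x^k gives [2/(k+1) if k even, 0 if k odd]. Integrating term-by-term (or equivalently evaluating the antiderivative F(x) = -4*x^5/5 + 5*x^4/2 - 8*x^3/3 + x^2 at the endpoints):
  F(1) − F(−1) = 1/30 − (209/30) = -104/15.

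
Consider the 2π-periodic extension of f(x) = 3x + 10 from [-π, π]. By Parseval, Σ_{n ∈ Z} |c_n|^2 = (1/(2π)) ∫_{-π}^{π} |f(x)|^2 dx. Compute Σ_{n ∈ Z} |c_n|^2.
Σ |c_n|^2 = 3π^2 + 100

Expand and integrate term by term over [-π, π]:
  ∫ (3x)^2 dx = 9·(2π^3/3); ∫ 2·3·(10)·x dx = 0 (odd integrand); ∫ 10^2 dx = 100·2π.
So (1/(2π)) ∫_{-π}^{π} (3x + 10)^2 dx = 9π^2/3 + 100 = 3π^2 + 100.
Parseval ⇒ Σ |c_n|^2 = 3π^2 + 100.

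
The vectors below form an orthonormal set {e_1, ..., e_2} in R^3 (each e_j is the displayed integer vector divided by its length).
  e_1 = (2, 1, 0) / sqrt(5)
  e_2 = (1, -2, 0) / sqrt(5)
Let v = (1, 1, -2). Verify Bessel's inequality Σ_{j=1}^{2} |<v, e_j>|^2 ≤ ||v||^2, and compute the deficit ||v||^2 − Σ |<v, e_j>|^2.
Σ |<v, e_j>|^2 = 2; ||v||^2 = 6; deficit = 4

Write each e_j = u_j / sqrt(<u_j, u_j>) where u_j is the displayed integer vector. Then <v, e_j> = <v, u_j> / sqrt(<u_j, u_j>), so |<v, e_j>|^2 = <v, u_j>^2 / <u_j, u_j>.
Coefficients: <v, e_1> = 3/sqrt(5), <v, e_2> = -1/sqrt(5).
Square and sum: Σ |<v, e_j>|^2 = 2.
Compute ||v||^2 = v·v = 6.
Deficit = 6 − 2 = 4 ≥ 0, confirming Bessel's inequality. (The deficit equals ||v − Σ <v,e_j> e_j||^2, the squared distance from v to span{e_j}.)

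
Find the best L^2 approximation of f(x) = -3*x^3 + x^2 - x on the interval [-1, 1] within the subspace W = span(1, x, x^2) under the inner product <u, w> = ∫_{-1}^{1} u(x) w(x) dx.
g(x) = x^2 - 14*x/5

The best approximation g ∈ W is the orthogonal projection of f onto W. Writing g = a_0 + a_1 x + a_2 x^2, the coefficients solve the normal equations G · a = b where
  G_{ij} = <φ_i, φ_j> and b_i = <f, φ_i>, with φ_0 = 1, φ_1 = x, φ_2 = x^2.
G =
  [2, 0, 2/3]
  [0, 2/3, 0]
  [2/3, 0, 2/5],
b = (2/3, -28/15, 2/5).
Solving gives a_0 = 0, a_1 = -14/5, a_2 = 1, so
  g(x) = x^2 - 14*x/5.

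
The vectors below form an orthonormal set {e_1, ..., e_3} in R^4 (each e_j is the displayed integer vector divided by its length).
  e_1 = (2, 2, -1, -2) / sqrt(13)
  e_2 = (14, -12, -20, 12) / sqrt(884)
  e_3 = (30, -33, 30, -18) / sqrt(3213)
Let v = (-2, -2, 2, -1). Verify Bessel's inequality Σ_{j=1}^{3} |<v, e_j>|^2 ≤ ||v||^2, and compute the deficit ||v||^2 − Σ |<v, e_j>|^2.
Σ |<v, e_j>|^2 = 32/3; ||v||^2 = 13; deficit = 7/3

Write each e_j = u_j / sqrt(<u_j, u_j>) where u_j is the displayed integer vector. Then <v, e_j> = <v, u_j> / sqrt(<u_j, u_j>), so |<v, e_j>|^2 = <v, u_j>^2 / <u_j, u_j>.
Coefficients: <v, e_1> = -8/sqrt(13), <v, e_2> = -56/sqrt(884), <v, e_3> = 84/sqrt(3213).
Square and sum: Σ |<v, e_j>|^2 = 32/3.
Compute ||v||^2 = v·v = 13.
Deficit = 13 − 32/3 = 7/3 ≥ 0, confirming Bessel's inequality. (The deficit equals ||v − Σ <v,e_j> e_j||^2, the squared distance from v to span{e_j}.)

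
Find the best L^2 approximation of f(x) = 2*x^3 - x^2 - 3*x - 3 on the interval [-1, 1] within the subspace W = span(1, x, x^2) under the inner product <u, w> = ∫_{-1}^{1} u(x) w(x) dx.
g(x) = -x^2 - 9*x/5 - 3

The best approximation g ∈ W is the orthogonal projection of f onto W. Writing g = a_0 + a_1 x + a_2 x^2, the coefficients solve the normal equations G · a = b where
  G_{ij} = <φ_i, φ_j> and b_i = <f, φ_i>, with φ_0 = 1, φ_1 = x, φ_2 = x^2.
G =
  [2, 0, 2/3]
  [0, 2/3, 0]
  [2/3, 0, 2/5],
b = (-20/3, -6/5, -12/5).
Solving gives a_0 = -3, a_1 = -9/5, a_2 = -1, so
  g(x) = -x^2 - 9*x/5 - 3.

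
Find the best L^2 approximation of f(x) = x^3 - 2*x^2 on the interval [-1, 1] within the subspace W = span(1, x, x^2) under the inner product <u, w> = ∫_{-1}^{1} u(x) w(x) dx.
g(x) = -2*x^2 + 3*x/5

The best approximation g ∈ W is the orthogonal projection of f onto W. Writing g = a_0 + a_1 x + a_2 x^2, the coefficients solve the normal equations G · a = b where
  G_{ij} = <φ_i, φ_j> and b_i = <f, φ_i>, with φ_0 = 1, φ_1 = x, φ_2 = x^2.
G =
  [2, 0, 2/3]
  [0, 2/3, 0]
  [2/3, 0, 2/5],
b = (-4/3, 2/5, -4/5).
Solving gives a_0 = 0, a_1 = 3/5, a_2 = -2, so
  g(x) = -2*x^2 + 3*x/5.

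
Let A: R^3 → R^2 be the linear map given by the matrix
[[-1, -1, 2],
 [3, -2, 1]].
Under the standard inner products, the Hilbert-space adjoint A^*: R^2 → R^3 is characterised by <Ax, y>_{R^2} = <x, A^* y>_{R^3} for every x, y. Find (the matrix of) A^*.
A^* = A^T =
[[-1, 3],
 [-1, -2],
 [2, 1]]

For real matrices with standard dot products, the defining identity <Ax, y> = <x, A^* y> gives (Ax)^T y = x^T (A^*) y, i.e. x^T A^T y = x^T (A^*) y. Since this holds for all x, y, we must have A^* = A^T. Therefore
A^* =
[[-1, 3],
 [-1, -2],
 [2, 1]].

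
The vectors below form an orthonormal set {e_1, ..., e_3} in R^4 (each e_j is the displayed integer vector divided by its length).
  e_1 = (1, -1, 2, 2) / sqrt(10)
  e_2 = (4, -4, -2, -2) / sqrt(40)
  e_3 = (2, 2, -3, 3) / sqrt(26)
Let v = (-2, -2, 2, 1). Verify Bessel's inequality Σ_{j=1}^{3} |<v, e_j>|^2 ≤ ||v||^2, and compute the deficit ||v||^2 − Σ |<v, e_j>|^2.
Σ |<v, e_j>|^2 = 119/13; ||v||^2 = 13; deficit = 50/13

Write each e_j = u_j / sqrt(<u_j, u_j>) where u_j is the displayed integer vector. Then <v, e_j> = <v, u_j> / sqrt(<u_j, u_j>), so |<v, e_j>|^2 = <v, u_j>^2 / <u_j, u_j>.
Coefficients: <v, e_1> = 6/sqrt(10), <v, e_2> = -6/sqrt(40), <v, e_3> = -11/sqrt(26).
Square and sum: Σ |<v, e_j>|^2 = 119/13.
Compute ||v||^2 = v·v = 13.
Deficit = 13 − 119/13 = 50/13 ≥ 0, confirming Bessel's inequality. (The deficit equals ||v − Σ <v,e_j> e_j||^2, the squared distance from v to span{e_j}.)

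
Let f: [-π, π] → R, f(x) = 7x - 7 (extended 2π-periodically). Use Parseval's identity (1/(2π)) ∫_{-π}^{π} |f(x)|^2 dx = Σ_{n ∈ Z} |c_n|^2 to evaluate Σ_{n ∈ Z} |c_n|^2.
Σ |c_n|^2 = 49π^2/3 + 49

Expand and integrate term by term over [-π, π]:
  ∫ (7x)^2 dx = 49·(2π^3/3); ∫ 2·7·(-7)·x dx = 0 (odd integrand); ∫ (-7)^2 dx = 49·2π.
So (1/(2π)) ∫_{-π}^{π} (7x - 7)^2 dx = 49π^2/3 + 49 = 49π^2/3 + 49.
Parseval ⇒ Σ |c_n|^2 = 49π^2/3 + 49.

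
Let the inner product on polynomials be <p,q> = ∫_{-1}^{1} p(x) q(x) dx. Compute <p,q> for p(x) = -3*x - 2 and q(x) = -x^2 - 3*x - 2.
<p,q> = 46/3

Expand the product: p(x)·q(x) = 3*x^3 + 11*x^2 + 12*x + 4.
∫_{-1}^{1} of each monomial x^k gives [2/(k+1) if k even, 0 if k odd]. Integrating term-by-term (or equivalently evaluating the antiderivative F(x) = 3*x^4/4 + 11*x^3/3 + 6*x^2 + 4*x at the endpoints):
  F(1) − F(−1) = 173/12 − (-11/12) = 46/3.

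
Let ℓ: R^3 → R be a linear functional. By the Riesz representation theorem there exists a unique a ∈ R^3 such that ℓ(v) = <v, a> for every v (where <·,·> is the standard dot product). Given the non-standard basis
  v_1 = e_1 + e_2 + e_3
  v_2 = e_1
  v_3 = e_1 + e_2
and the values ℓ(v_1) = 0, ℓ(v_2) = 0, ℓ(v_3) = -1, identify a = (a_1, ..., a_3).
a = (0, -1, 1)

Write a = (a_1, ..., a_3) in the standard basis. For each basis vector v_i, ℓ(v_i) = <v_i, a> is a linear equation in the a_j's. Collect the n equations into a matrix system V a = ℓ, where row i of V is v_i (expressed in the standard basis). Since V is invertible (lower-triangular with 1s on the diagonal, up to permutation), solve by back-substitution:
  V =
[[1, 1, 1],
 [1, 0, 0],
 [1, 1, 0]]
  V a = (0, 0, -1)
Solving gives a = (0, -1, 1).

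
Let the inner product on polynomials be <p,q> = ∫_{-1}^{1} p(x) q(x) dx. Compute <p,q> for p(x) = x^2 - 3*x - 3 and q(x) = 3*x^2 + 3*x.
<p,q> = -54/5

Expand the product: p(x)·q(x) = 3*x^4 - 6*x^3 - 18*x^2 - 9*x.
∫_{-1}^{1} of each monomial x^k gives [2/(k+1) if k even, 0 if k odd]. Integrating term-by-term (or equivalently evaluating the antiderivative F(x) = 3*x^5/5 - 3*x^4/2 - 6*x^3 - 9*x^2/2 at the endpoints):
  F(1) − F(−1) = -57/5 − (-3/5) = -54/5.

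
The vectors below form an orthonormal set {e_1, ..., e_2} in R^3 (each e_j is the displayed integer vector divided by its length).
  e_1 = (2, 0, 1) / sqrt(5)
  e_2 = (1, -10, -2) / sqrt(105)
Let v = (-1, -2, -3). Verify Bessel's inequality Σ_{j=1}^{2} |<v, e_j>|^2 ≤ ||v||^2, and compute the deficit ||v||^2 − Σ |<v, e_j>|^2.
Σ |<v, e_j>|^2 = 230/21; ||v||^2 = 14; deficit = 64/21

Write each e_j = u_j / sqrt(<u_j, u_j>) where u_j is the displayed integer vector. Then <v, e_j> = <v, u_j> / sqrt(<u_j, u_j>), so |<v, e_j>|^2 = <v, u_j>^2 / <u_j, u_j>.
Coefficients: <v, e_1> = -5/sqrt(5), <v, e_2> = 25/sqrt(105).
Square and sum: Σ |<v, e_j>|^2 = 230/21.
Compute ||v||^2 = v·v = 14.
Deficit = 14 − 230/21 = 64/21 ≥ 0, confirming Bessel's inequality. (The deficit equals ||v − Σ <v,e_j> e_j||^2, the squared distance from v to span{e_j}.)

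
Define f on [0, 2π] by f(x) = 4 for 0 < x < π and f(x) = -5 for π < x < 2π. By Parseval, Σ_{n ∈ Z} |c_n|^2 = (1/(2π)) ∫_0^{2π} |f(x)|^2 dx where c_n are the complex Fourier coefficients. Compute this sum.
Σ |c_n|^2 = 41/2

Parseval equates the L^2 energy of f (normalised by 1/(2π)) with the ℓ^2 sum of its Fourier coefficients: (1/(2π)) ∫_0^{2π} |f|^2 = Σ |c_n|^2.
Compute the left side: (1/(2π)) [∫_0^π 4^2 dx + ∫_π^{2π} (-5)^2 dx] = (1/(2π)) · (16π + 25π) = (16 + 25)/2 = 41/2.
So Σ_{n ∈ Z} |c_n|^2 = 41/2.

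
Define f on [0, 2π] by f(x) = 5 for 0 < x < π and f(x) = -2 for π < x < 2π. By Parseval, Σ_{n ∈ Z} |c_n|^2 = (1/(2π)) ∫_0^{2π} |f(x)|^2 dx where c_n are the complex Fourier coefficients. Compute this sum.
Σ |c_n|^2 = 29/2

Parseval equates the L^2 energy of f (normalised by 1/(2π)) with the ℓ^2 sum of its Fourier coefficients: (1/(2π)) ∫_0^{2π} |f|^2 = Σ |c_n|^2.
Compute the left side: (1/(2π)) [∫_0^π 5^2 dx + ∫_π^{2π} (-2)^2 dx] = (1/(2π)) · (25π + 4π) = (25 + 4)/2 = 29/2.
So Σ_{n ∈ Z} |c_n|^2 = 29/2.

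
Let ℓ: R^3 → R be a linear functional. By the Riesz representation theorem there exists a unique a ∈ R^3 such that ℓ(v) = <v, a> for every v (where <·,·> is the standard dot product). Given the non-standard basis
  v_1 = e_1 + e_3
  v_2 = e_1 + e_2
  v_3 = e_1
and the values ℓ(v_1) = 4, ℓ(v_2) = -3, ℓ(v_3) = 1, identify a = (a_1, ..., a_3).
a = (1, -4, 3)

Write a = (a_1, ..., a_3) in the standard basis. For each basis vector v_i, ℓ(v_i) = <v_i, a> is a linear equation in the a_j's. Collect the n equations into a matrix system V a = ℓ, where row i of V is v_i (expressed in the standard basis). Since V is invertible (lower-triangular with 1s on the diagonal, up to permutation), solve by back-substitution:
  V =
[[1, 0, 1],
 [1, 1, 0],
 [1, 0, 0]]
  V a = (4, -3, 1)
Solving gives a = (1, -4, 3).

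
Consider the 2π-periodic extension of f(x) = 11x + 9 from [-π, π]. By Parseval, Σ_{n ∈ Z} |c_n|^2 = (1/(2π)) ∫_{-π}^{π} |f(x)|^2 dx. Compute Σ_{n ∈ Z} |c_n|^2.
Σ |c_n|^2 = 121π^2/3 + 81

Expand and integrate term by term over [-π, π]:
  ∫ (11x)^2 dx = 121·(2π^3/3); ∫ 2·11·(9)·x dx = 0 (odd integrand); ∫ 9^2 dx = 81·2π.
So (1/(2π)) ∫_{-π}^{π} (11x + 9)^2 dx = 121π^2/3 + 81 = 121π^2/3 + 81.
Parseval ⇒ Σ |c_n|^2 = 121π^2/3 + 81.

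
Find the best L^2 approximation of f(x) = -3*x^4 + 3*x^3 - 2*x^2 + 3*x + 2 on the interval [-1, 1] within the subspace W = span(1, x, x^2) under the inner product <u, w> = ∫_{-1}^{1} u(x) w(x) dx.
g(x) = -32*x^2/7 + 24*x/5 + 79/35

The best approximation g ∈ W is the orthogonal projection of f onto W. Writing g = a_0 + a_1 x + a_2 x^2, the coefficients solve the normal equations G · a = b where
  G_{ij} = <φ_i, φ_j> and b_i = <f, φ_i>, with φ_0 = 1, φ_1 = x, φ_2 = x^2.
G =
  [2, 0, 2/3]
  [0, 2/3, 0]
  [2/3, 0, 2/5],
b = (22/15, 16/5, -34/105).
Solving gives a_0 = 79/35, a_1 = 24/5, a_2 = -32/7, so
  g(x) = -32*x^2/7 + 24*x/5 + 79/35.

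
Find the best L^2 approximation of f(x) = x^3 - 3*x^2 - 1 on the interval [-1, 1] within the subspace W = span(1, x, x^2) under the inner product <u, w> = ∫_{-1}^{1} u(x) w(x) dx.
g(x) = -3*x^2 + 3*x/5 - 1

The best approximation g ∈ W is the orthogonal projection of f onto W. Writing g = a_0 + a_1 x + a_2 x^2, the coefficients solve the normal equations G · a = b where
  G_{ij} = <φ_i, φ_j> and b_i = <f, φ_i>, with φ_0 = 1, φ_1 = x, φ_2 = x^2.
G =
  [2, 0, 2/3]
  [0, 2/3, 0]
  [2/3, 0, 2/5],
b = (-4, 2/5, -28/15).
Solving gives a_0 = -1, a_1 = 3/5, a_2 = -3, so
  g(x) = -3*x^2 + 3*x/5 - 1.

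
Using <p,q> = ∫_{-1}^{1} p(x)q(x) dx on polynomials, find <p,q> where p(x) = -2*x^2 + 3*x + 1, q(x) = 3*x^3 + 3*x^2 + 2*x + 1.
<p,q> = 118/15

Expand the product: p(x)·q(x) = -6*x^5 + 3*x^4 + 8*x^3 + 7*x^2 + 5*x + 1.
∫_{-1}^{1} of each monomial x^k gives [2/(k+1) if k even, 0 if k odd]. Integrating term-by-term (or equivalently evaluating the antiderivative F(x) = -x^6 + 3*x^5/5 + 2*x^4 + 7*x^3/3 + 5*x^2/2 + x at the endpoints):
  F(1) − F(−1) = 223/30 − (-13/30) = 118/15.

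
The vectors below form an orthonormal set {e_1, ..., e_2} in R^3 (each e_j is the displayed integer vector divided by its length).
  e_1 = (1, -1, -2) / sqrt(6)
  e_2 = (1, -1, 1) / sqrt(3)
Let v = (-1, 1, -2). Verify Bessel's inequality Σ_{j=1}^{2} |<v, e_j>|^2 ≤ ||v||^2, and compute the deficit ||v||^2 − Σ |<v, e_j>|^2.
Σ |<v, e_j>|^2 = 6; ||v||^2 = 6; deficit = 0

Write each e_j = u_j / sqrt(<u_j, u_j>) where u_j is the displayed integer vector. Then <v, e_j> = <v, u_j> / sqrt(<u_j, u_j>), so |<v, e_j>|^2 = <v, u_j>^2 / <u_j, u_j>.
Coefficients: <v, e_1> = 2/sqrt(6), <v, e_2> = -4/sqrt(3).
Square and sum: Σ |<v, e_j>|^2 = 6.
Compute ||v||^2 = v·v = 6.
Deficit = 6 − 6 = 0 ≥ 0, confirming Bessel's inequality. (The deficit equals ||v − Σ <v,e_j> e_j||^2, the squared distance from v to span{e_j}.)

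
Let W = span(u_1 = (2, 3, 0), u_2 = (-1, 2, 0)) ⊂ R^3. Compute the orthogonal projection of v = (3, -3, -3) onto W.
proj_W(v) = (3, -3, 0)

Set up U = [u_1 | ... | u_2] ∈ R^(3×2). The projector onto W = col(U) is P = U (U^T U)^(-1) U^T.
Compute U^T U =
  [13, 4]
  [4, 5],
and U^T v = (-3, -9).
Solve U^T U · c = U^T v for the coefficients: c = (3/7, -15/7). The projection is proj_W(v) = U c.
Check: (v - proj_W(v)) · u_1 = 0  (should be 0).
Check: (v - proj_W(v)) · u_2 = 0  (should be 0).
Result: proj_W(v) = (3, -3, 0).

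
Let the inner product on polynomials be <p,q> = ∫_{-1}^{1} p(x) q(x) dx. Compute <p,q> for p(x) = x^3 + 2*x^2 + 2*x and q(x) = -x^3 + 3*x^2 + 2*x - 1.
<p,q> = 362/105

Expand the product: p(x)·q(x) = -x^6 + x^5 + 6*x^4 + 9*x^3 + 2*x^2 - 2*x.
∫_{-1}^{1} of each monomial x^k gives [2/(k+1) if k even, 0 if k odd]. Integrating term-by-term (or equivalently evaluating the antiderivative F(x) = -x^7/7 + x^6/6 + 6*x^5/5 + 9*x^4/4 + 2*x^3/3 - x^2 at the endpoints):
  F(1) − F(−1) = 1319/420 − (-43/140) = 362/105.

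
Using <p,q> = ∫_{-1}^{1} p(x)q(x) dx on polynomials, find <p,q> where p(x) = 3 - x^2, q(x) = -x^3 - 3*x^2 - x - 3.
<p,q> = -104/5

Expand the product: p(x)·q(x) = x^5 + 3*x^4 - 2*x^3 - 6*x^2 - 3*x - 9.
∫_{-1}^{1} of each monomial x^k gives [2/(k+1) if k even, 0 if k odd]. Integrating term-by-term (or equivalently evaluating the antiderivative F(x) = x^6/6 + 3*x^5/5 - x^4/2 - 2*x^3 - 3*x^2/2 - 9*x at the endpoints):
  F(1) − F(−1) = -367/30 − (257/30) = -104/5.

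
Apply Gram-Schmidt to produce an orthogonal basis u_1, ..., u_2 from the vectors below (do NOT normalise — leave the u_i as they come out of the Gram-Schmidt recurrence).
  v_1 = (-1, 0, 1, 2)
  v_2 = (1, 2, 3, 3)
Orthogonal basis:
  u_1 = (-1, 0, 1, 2)
  u_2 = (7/3, 2, 5/3, 1/3)

Apply the Gram-Schmidt recurrence
  u_1 = v_1
  u_i = v_i − Σ_{j<i} ((v_i · u_j) / (u_j · u_j)) · u_j.

Step by step this gives:
  u_1 = (-1, 0, 1, 2)
  u_2 = (7/3, 2, 5/3, 1/3)

Orthogonality check:
  u_2 · u_1 = 0 (should be 0)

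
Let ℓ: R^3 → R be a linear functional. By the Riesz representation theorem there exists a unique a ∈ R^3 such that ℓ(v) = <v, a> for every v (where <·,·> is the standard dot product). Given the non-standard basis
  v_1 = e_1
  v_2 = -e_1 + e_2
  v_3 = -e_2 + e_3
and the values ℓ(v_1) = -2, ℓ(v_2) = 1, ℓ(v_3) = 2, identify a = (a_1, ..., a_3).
a = (-2, -1, 1)

Write a = (a_1, ..., a_3) in the standard basis. For each basis vector v_i, ℓ(v_i) = <v_i, a> is a linear equation in the a_j's. Collect the n equations into a matrix system V a = ℓ, where row i of V is v_i (expressed in the standard basis). Since V is invertible (lower-triangular with 1s on the diagonal, up to permutation), solve by back-substitution:
  V =
[[1, 0, 0],
 [-1, 1, 0],
 [0, -1, 1]]
  V a = (-2, 1, 2)
Solving gives a = (-2, -1, 1).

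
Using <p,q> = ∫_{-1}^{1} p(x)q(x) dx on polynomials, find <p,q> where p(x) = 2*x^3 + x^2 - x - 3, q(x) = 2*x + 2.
<p,q> = -52/5

Expand the product: p(x)·q(x) = 4*x^4 + 6*x^3 - 8*x - 6.
∫_{-1}^{1} of each monomial x^k gives [2/(k+1) if k even, 0 if k odd]. Integrating term-by-term (or equivalently evaluating the antiderivative F(x) = 4*x^5/5 + 3*x^4/2 - 4*x^2 - 6*x at the endpoints):
  F(1) − F(−1) = -77/10 − (27/10) = -52/5.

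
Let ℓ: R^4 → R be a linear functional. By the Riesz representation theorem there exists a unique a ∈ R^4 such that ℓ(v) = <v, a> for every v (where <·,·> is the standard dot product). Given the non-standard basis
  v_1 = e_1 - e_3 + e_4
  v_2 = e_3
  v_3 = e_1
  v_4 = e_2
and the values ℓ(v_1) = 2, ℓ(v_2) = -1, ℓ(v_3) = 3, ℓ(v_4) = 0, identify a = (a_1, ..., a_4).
a = (3, 0, -1, -2)

Write a = (a_1, ..., a_4) in the standard basis. For each basis vector v_i, ℓ(v_i) = <v_i, a> is a linear equation in the a_j's. Collect the n equations into a matrix system V a = ℓ, where row i of V is v_i (expressed in the standard basis). Since V is invertible (lower-triangular with 1s on the diagonal, up to permutation), solve by back-substitution:
  V =
[[1, 0, -1, 1],
 [0, 0, 1, 0],
 [1, 0, 0, 0],
 [0, 1, 0, 0]]
  V a = (2, -1, 3, 0)
Solving gives a = (3, 0, -1, -2).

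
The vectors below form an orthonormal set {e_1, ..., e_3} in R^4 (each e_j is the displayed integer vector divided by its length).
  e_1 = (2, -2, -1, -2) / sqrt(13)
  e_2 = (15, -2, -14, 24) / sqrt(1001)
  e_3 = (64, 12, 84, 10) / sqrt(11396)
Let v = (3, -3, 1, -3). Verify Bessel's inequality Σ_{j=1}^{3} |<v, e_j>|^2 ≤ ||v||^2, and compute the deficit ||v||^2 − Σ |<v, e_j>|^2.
Σ |<v, e_j>|^2 = 1011/37; ||v||^2 = 28; deficit = 25/37

Write each e_j = u_j / sqrt(<u_j, u_j>) where u_j is the displayed integer vector. Then <v, e_j> = <v, u_j> / sqrt(<u_j, u_j>), so |<v, e_j>|^2 = <v, u_j>^2 / <u_j, u_j>.
Coefficients: <v, e_1> = 17/sqrt(13), <v, e_2> = -35/sqrt(1001), <v, e_3> = 210/sqrt(11396).
Square and sum: Σ |<v, e_j>|^2 = 1011/37.
Compute ||v||^2 = v·v = 28.
Deficit = 28 − 1011/37 = 25/37 ≥ 0, confirming Bessel's inequality. (The deficit equals ||v − Σ <v,e_j> e_j||^2, the squared distance from v to span{e_j}.)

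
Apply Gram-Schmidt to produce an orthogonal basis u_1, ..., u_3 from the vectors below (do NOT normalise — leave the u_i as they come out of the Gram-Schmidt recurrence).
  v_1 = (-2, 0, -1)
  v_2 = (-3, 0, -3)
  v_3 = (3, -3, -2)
Orthogonal basis:
  u_1 = (-2, 0, -1)
  u_2 = (3/5, 0, -6/5)
  u_3 = (0, -3, 0)

Apply the Gram-Schmidt recurrence
  u_1 = v_1
  u_i = v_i − Σ_{j<i} ((v_i · u_j) / (u_j · u_j)) · u_j.

Step by step this gives:
  u_1 = (-2, 0, -1)
  u_2 = (3/5, 0, -6/5)
  u_3 = (0, -3, 0)

Orthogonality check:
  u_2 · u_1 = 0 (should be 0)
  u_3 · u_1 = 0 (should be 0)
  u_3 · u_2 = 0 (should be 0)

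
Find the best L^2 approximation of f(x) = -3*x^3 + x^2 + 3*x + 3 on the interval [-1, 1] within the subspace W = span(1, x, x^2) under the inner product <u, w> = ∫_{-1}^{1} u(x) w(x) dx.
g(x) = x^2 + 6*x/5 + 3

The best approximation g ∈ W is the orthogonal projection of f onto W. Writing g = a_0 + a_1 x + a_2 x^2, the coefficients solve the normal equations G · a = b where
  G_{ij} = <φ_i, φ_j> and b_i = <f, φ_i>, with φ_0 = 1, φ_1 = x, φ_2 = x^2.
G =
  [2, 0, 2/3]
  [0, 2/3, 0]
  [2/3, 0, 2/5],
b = (20/3, 4/5, 12/5).
Solving gives a_0 = 3, a_1 = 6/5, a_2 = 1, so
  g(x) = x^2 + 6*x/5 + 3.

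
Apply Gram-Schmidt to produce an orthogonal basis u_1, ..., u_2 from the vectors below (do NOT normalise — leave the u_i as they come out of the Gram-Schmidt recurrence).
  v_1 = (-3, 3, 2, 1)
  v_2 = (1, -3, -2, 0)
Orthogonal basis:
  u_1 = (-3, 3, 2, 1)
  u_2 = (-25/23, -21/23, -14/23, 16/23)

Apply the Gram-Schmidt recurrence
  u_1 = v_1
  u_i = v_i − Σ_{j<i} ((v_i · u_j) / (u_j · u_j)) · u_j.

Step by step this gives:
  u_1 = (-3, 3, 2, 1)
  u_2 = (-25/23, -21/23, -14/23, 16/23)

Orthogonality check:
  u_2 · u_1 = 0 (should be 0)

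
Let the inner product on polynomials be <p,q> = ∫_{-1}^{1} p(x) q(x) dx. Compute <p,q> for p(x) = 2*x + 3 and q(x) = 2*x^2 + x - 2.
<p,q> = -20/3

Expand the product: p(x)·q(x) = 4*x^3 + 8*x^2 - x - 6.
∫_{-1}^{1} of each monomial x^k gives [2/(k+1) if k even, 0 if k odd]. Integrating term-by-term (or equivalently evaluating the antiderivative F(x) = x^4 + 8*x^3/3 - x^2/2 - 6*x at the endpoints):
  F(1) − F(−1) = -17/6 − (23/6) = -20/3.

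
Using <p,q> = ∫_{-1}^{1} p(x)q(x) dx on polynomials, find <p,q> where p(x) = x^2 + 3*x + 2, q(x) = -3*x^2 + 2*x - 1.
<p,q> = -88/15

Expand the product: p(x)·q(x) = -3*x^4 - 7*x^3 - x^2 + x - 2.
∫_{-1}^{1} of each monomial x^k gives [2/(k+1) if k even, 0 if k odd]. Integrating term-by-term (or equivalently evaluating the antiderivative F(x) = -3*x^5/5 - 7*x^4/4 - x^3/3 + x^2/2 - 2*x at the endpoints):
  F(1) − F(−1) = -251/60 − (101/60) = -88/15.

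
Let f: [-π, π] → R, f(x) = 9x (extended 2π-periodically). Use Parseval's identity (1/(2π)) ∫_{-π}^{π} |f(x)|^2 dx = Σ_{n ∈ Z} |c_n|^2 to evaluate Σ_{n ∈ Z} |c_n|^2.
Σ |c_n|^2 = 27π^2

Expand and integrate term by term over [-π, π]:
  ∫ (9x)^2 dx = 81·(2π^3/3); ∫ 2·9·(0)·x dx = 0 (odd integrand); ∫ 0^2 dx = 0·2π.
So (1/(2π)) ∫_{-π}^{π} (9x)^2 dx = 81π^2/3 + 0 = 27π^2.
Parseval ⇒ Σ |c_n|^2 = 27π^2.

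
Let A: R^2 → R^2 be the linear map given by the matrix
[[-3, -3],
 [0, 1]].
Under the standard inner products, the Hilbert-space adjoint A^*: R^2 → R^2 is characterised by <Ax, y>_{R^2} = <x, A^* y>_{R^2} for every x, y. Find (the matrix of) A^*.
A^* = A^T =
[[-3, 0],
 [-3, 1]]

For real matrices with standard dot products, the defining identity <Ax, y> = <x, A^* y> gives (Ax)^T y = x^T (A^*) y, i.e. x^T A^T y = x^T (A^*) y. Since this holds for all x, y, we must have A^* = A^T. Therefore
A^* =
[[-3, 0],
 [-3, 1]].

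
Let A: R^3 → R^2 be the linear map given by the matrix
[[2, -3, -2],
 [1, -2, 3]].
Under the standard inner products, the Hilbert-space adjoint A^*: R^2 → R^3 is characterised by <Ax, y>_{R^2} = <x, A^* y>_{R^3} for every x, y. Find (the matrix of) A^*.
A^* = A^T =
[[2, 1],
 [-3, -2],
 [-2, 3]]

For real matrices with standard dot products, the defining identity <Ax, y> = <x, A^* y> gives (Ax)^T y = x^T (A^*) y, i.e. x^T A^T y = x^T (A^*) y. Since this holds for all x, y, we must have A^* = A^T. Therefore
A^* =
[[2, 1],
 [-3, -2],
 [-2, 3]].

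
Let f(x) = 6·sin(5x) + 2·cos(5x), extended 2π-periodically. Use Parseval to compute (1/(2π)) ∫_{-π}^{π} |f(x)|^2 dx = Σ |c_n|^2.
Σ |c_n|^2 = 20

Expand |f|^2 and use orthogonality of {sin(nx), cos(mx)} on [-π, π]:
  ∫_{-π}^{π} sin(nx)^2 dx = π, ∫ cos(mx)^2 dx = π, and cross terms integrate to 0.
So ∫_{-π}^{π} f(x)^2 dx = 6^2 · π + 2^2 · π = (36 + 4)π.
Divide by 2π: (36 + 4)/2 = 20.
By Parseval, this equals Σ |c_n|^2.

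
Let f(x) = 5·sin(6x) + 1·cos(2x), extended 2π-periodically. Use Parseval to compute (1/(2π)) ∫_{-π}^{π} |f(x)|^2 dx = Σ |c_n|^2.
Σ |c_n|^2 = 13

Expand |f|^2 and use orthogonality of {sin(nx), cos(mx)} on [-π, π]:
  ∫_{-π}^{π} sin(nx)^2 dx = π, ∫ cos(mx)^2 dx = π, and cross terms integrate to 0.
So ∫_{-π}^{π} f(x)^2 dx = 5^2 · π + 1^2 · π = (25 + 1)π.
Divide by 2π: (25 + 1)/2 = 13.
By Parseval, this equals Σ |c_n|^2.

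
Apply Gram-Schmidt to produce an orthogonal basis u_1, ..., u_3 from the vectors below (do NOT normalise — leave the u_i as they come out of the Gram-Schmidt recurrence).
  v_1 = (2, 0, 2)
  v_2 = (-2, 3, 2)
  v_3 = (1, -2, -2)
Orthogonal basis:
  u_1 = (2, 0, 2)
  u_2 = (-2, 3, 2)
  u_3 = (3/34, 2/17, -3/34)

Apply the Gram-Schmidt recurrence
  u_1 = v_1
  u_i = v_i − Σ_{j<i} ((v_i · u_j) / (u_j · u_j)) · u_j.

Step by step this gives:
  u_1 = (2, 0, 2)
  u_2 = (-2, 3, 2)
  u_3 = (3/34, 2/17, -3/34)

Orthogonality check:
  u_2 · u_1 = 0 (should be 0)
  u_3 · u_1 = 0 (should be 0)
  u_3 · u_2 = 0 (should be 0)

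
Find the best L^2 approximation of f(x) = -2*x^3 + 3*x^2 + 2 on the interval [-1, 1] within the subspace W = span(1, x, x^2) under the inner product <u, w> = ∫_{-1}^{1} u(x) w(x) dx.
g(x) = 3*x^2 - 6*x/5 + 2

The best approximation g ∈ W is the orthogonal projection of f onto W. Writing g = a_0 + a_1 x + a_2 x^2, the coefficients solve the normal equations G · a = b where
  G_{ij} = <φ_i, φ_j> and b_i = <f, φ_i>, with φ_0 = 1, φ_1 = x, φ_2 = x^2.
G =
  [2, 0, 2/3]
  [0, 2/3, 0]
  [2/3, 0, 2/5],
b = (6, -4/5, 38/15).
Solving gives a_0 = 2, a_1 = -6/5, a_2 = 3, so
  g(x) = 3*x^2 - 6*x/5 + 2.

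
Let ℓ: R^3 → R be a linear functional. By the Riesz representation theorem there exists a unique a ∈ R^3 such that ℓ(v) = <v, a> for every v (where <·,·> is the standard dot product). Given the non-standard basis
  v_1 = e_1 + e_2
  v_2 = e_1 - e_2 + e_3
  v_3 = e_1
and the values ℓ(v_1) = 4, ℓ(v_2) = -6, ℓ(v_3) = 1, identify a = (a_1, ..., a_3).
a = (1, 3, -4)

Write a = (a_1, ..., a_3) in the standard basis. For each basis vector v_i, ℓ(v_i) = <v_i, a> is a linear equation in the a_j's. Collect the n equations into a matrix system V a = ℓ, where row i of V is v_i (expressed in the standard basis). Since V is invertible (lower-triangular with 1s on the diagonal, up to permutation), solve by back-substitution:
  V =
[[1, 1, 0],
 [1, -1, 1],
 [1, 0, 0]]
  V a = (4, -6, 1)
Solving gives a = (1, 3, -4).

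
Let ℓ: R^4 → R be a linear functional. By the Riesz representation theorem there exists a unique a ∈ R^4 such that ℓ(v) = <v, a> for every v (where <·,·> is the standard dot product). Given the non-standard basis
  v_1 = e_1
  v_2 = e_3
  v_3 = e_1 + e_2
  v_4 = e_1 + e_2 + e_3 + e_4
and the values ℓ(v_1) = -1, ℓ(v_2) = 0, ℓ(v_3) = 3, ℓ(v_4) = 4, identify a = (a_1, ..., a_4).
a = (-1, 4, 0, 1)

Write a = (a_1, ..., a_4) in the standard basis. For each basis vector v_i, ℓ(v_i) = <v_i, a> is a linear equation in the a_j's. Collect the n equations into a matrix system V a = ℓ, where row i of V is v_i (expressed in the standard basis). Since V is invertible (lower-triangular with 1s on the diagonal, up to permutation), solve by back-substitution:
  V =
[[1, 0, 0, 0],
 [0, 0, 1, 0],
 [1, 1, 0, 0],
 [1, 1, 1, 1]]
  V a = (-1, 0, 3, 4)
Solving gives a = (-1, 4, 0, 1).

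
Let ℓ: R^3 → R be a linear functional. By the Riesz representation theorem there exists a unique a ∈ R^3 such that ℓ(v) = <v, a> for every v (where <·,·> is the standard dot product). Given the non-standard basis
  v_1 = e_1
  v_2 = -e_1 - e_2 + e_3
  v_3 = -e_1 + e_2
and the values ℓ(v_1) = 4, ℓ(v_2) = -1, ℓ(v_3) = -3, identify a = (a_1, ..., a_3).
a = (4, 1, 4)

Write a = (a_1, ..., a_3) in the standard basis. For each basis vector v_i, ℓ(v_i) = <v_i, a> is a linear equation in the a_j's. Collect the n equations into a matrix system V a = ℓ, where row i of V is v_i (expressed in the standard basis). Since V is invertible (lower-triangular with 1s on the diagonal, up to permutation), solve by back-substitution:
  V =
[[1, 0, 0],
 [-1, -1, 1],
 [-1, 1, 0]]
  V a = (4, -1, -3)
Solving gives a = (4, 1, 4).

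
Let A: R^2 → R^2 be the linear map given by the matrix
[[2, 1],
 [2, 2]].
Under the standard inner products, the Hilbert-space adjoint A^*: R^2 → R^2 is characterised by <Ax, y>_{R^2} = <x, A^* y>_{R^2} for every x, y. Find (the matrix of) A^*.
A^* = A^T =
[[2, 2],
 [1, 2]]

For real matrices with standard dot products, the defining identity <Ax, y> = <x, A^* y> gives (Ax)^T y = x^T (A^*) y, i.e. x^T A^T y = x^T (A^*) y. Since this holds for all x, y, we must have A^* = A^T. Therefore
A^* =
[[2, 2],
 [1, 2]].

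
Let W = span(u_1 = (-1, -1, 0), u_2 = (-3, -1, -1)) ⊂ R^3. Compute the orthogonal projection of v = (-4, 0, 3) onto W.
proj_W(v) = (-7/3, -5/3, -1/3)

Set up U = [u_1 | ... | u_2] ∈ R^(3×2). The projector onto W = col(U) is P = U (U^T U)^(-1) U^T.
Compute U^T U =
  [2, 4]
  [4, 11],
and U^T v = (4, 9).
Solve U^T U · c = U^T v for the coefficients: c = (4/3, 1/3). The projection is proj_W(v) = U c.
Check: (v - proj_W(v)) · u_1 = 0  (should be 0).
Check: (v - proj_W(v)) · u_2 = 0  (should be 0).
Result: proj_W(v) = (-7/3, -5/3, -1/3).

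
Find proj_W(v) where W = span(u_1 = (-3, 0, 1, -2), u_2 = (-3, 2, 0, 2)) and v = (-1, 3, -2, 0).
proj_W(v) = (-93/71, 242/213, -28/213, 298/213)

Set up U = [u_1 | ... | u_2] ∈ R^(4×2). The projector onto W = col(U) is P = U (U^T U)^(-1) U^T.
Compute U^T U =
  [14, 5]
  [5, 17],
and U^T v = (1, 9).
Solve U^T U · c = U^T v for the coefficients: c = (-28/213, 121/213). The projection is proj_W(v) = U c.
Check: (v - proj_W(v)) · u_1 = 0  (should be 0).
Check: (v - proj_W(v)) · u_2 = 0  (should be 0).
Result: proj_W(v) = (-93/71, 242/213, -28/213, 298/213).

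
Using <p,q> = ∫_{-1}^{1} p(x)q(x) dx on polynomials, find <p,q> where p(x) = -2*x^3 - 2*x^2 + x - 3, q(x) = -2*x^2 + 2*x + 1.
<p,q> = -2

Expand the product: p(x)·q(x) = 4*x^5 - 8*x^3 + 6*x^2 - 5*x - 3.
∫_{-1}^{1} of each monomial x^k gives [2/(k+1) if k even, 0 if k odd]. Integrating term-by-term (or equivalently evaluating the antiderivative F(x) = 2*x^6/3 - 2*x^4 + 2*x^3 - 5*x^2/2 - 3*x at the endpoints):
  F(1) − F(−1) = -29/6 − (-17/6) = -2.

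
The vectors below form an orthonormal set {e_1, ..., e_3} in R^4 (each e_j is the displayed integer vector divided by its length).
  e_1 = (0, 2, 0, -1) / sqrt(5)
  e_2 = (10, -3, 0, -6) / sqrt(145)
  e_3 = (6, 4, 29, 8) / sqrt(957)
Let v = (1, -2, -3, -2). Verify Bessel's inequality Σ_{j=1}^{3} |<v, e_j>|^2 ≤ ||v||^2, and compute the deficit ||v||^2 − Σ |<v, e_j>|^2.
Σ |<v, e_j>|^2 = 195/11; ||v||^2 = 18; deficit = 3/11

Write each e_j = u_j / sqrt(<u_j, u_j>) where u_j is the displayed integer vector. Then <v, e_j> = <v, u_j> / sqrt(<u_j, u_j>), so |<v, e_j>|^2 = <v, u_j>^2 / <u_j, u_j>.
Coefficients: <v, e_1> = -2/sqrt(5), <v, e_2> = 28/sqrt(145), <v, e_3> = -105/sqrt(957).
Square and sum: Σ |<v, e_j>|^2 = 195/11.
Compute ||v||^2 = v·v = 18.
Deficit = 18 − 195/11 = 3/11 ≥ 0, confirming Bessel's inequality. (The deficit equals ||v − Σ <v,e_j> e_j||^2, the squared distance from v to span{e_j}.)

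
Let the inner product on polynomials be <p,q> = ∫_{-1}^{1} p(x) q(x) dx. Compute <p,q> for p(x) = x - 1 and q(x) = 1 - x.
<p,q> = -8/3

Expand the product: p(x)·q(x) = -x^2 + 2*x - 1.
∫_{-1}^{1} of each monomial x^k gives [2/(k+1) if k even, 0 if k odd]. Integrating term-by-term (or equivalently evaluating the antiderivative F(x) = -x^3/3 + x^2 - x at the endpoints):
  F(1) − F(−1) = -1/3 − (7/3) = -8/3.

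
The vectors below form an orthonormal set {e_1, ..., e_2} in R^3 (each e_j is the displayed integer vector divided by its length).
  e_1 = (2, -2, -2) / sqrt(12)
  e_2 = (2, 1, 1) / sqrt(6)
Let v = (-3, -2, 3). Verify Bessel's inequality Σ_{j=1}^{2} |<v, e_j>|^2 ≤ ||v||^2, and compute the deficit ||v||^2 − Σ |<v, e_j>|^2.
Σ |<v, e_j>|^2 = 19/2; ||v||^2 = 22; deficit = 25/2

Write each e_j = u_j / sqrt(<u_j, u_j>) where u_j is the displayed integer vector. Then <v, e_j> = <v, u_j> / sqrt(<u_j, u_j>), so |<v, e_j>|^2 = <v, u_j>^2 / <u_j, u_j>.
Coefficients: <v, e_1> = -8/sqrt(12), <v, e_2> = -5/sqrt(6).
Square and sum: Σ |<v, e_j>|^2 = 19/2.
Compute ||v||^2 = v·v = 22.
Deficit = 22 − 19/2 = 25/2 ≥ 0, confirming Bessel's inequality. (The deficit equals ||v − Σ <v,e_j> e_j||^2, the squared distance from v to span{e_j}.)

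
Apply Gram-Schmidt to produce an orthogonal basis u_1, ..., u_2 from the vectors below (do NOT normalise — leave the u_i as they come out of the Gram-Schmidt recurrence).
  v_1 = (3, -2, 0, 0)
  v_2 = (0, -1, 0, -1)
Orthogonal basis:
  u_1 = (3, -2, 0, 0)
  u_2 = (-6/13, -9/13, 0, -1)

Apply the Gram-Schmidt recurrence
  u_1 = v_1
  u_i = v_i − Σ_{j<i} ((v_i · u_j) / (u_j · u_j)) · u_j.

Step by step this gives:
  u_1 = (3, -2, 0, 0)
  u_2 = (-6/13, -9/13, 0, -1)

Orthogonality check:
  u_2 · u_1 = 0 (should be 0)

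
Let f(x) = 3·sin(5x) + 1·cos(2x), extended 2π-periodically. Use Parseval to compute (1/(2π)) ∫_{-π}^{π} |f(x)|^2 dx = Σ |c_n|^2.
Σ |c_n|^2 = 5

Expand |f|^2 and use orthogonality of {sin(nx), cos(mx)} on [-π, π]:
  ∫_{-π}^{π} sin(nx)^2 dx = π, ∫ cos(mx)^2 dx = π, and cross terms integrate to 0.
So ∫_{-π}^{π} f(x)^2 dx = 3^2 · π + 1^2 · π = (9 + 1)π.
Divide by 2π: (9 + 1)/2 = 5.
By Parseval, this equals Σ |c_n|^2.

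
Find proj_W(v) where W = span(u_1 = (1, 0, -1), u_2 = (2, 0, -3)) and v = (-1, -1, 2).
proj_W(v) = (-1, 0, 2)

Set up U = [u_1 | ... | u_2] ∈ R^(3×2). The projector onto W = col(U) is P = U (U^T U)^(-1) U^T.
Compute U^T U =
  [2, 5]
  [5, 13],
and U^T v = (-3, -8).
Solve U^T U · c = U^T v for the coefficients: c = (1, -1). The projection is proj_W(v) = U c.
Check: (v - proj_W(v)) · u_1 = 0  (should be 0).
Check: (v - proj_W(v)) · u_2 = 0  (should be 0).
Result: proj_W(v) = (-1, 0, 2).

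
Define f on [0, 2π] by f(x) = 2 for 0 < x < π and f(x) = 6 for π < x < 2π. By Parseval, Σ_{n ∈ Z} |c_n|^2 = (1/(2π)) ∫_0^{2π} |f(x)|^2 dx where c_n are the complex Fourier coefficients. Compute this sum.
Σ |c_n|^2 = 20

Parseval equates the L^2 energy of f (normalised by 1/(2π)) with the ℓ^2 sum of its Fourier coefficients: (1/(2π)) ∫_0^{2π} |f|^2 = Σ |c_n|^2.
Compute the left side: (1/(2π)) [∫_0^π 2^2 dx + ∫_π^{2π} 6^2 dx] = (1/(2π)) · (4π + 36π) = (4 + 36)/2 = 20.
So Σ_{n ∈ Z} |c_n|^2 = 20.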